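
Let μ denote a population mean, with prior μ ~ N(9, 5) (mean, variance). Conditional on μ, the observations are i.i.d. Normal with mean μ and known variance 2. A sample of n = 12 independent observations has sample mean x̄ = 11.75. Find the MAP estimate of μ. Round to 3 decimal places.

n = 12, x̄ = 11.75.
For a Normal prior and Normal likelihood with known variance, the posterior is Normal; its mode equals its mean, the precision-weighted average.
Prior precision 1/σ₀² = 1/5 = 0.2; data precision n/σ² = 12/2 = 6.
μ̂ = (0.2·9 + 6·11.75) / (0.2 + 6) = 72.3/6.2 = 723/62 ≈ 11.661.

μ̂_MAP = 11.661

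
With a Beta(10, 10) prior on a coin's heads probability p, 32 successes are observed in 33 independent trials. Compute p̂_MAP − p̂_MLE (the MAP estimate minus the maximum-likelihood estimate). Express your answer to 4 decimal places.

Posterior is Beta(42, 11); MAP = (42−1)/(53−2) = 41/51 ≈ 0.80392.
MLE ignores the prior: p̂_MLE = k/n = 32/33 ≈ 0.96970.
Difference = 41/51 − 32/33 = -31/187 ≈ -0.1658.

MAP − MLE = -0.1658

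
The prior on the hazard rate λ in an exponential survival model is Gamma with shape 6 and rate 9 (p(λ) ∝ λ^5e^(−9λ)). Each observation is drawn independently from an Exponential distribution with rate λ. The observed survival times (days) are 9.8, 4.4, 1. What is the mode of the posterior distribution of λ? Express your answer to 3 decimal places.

λ̂_MAP = 0.331

The Exponential(rate=λ) likelihood is ∝ λ^n e^(−λΣtᵢ). Here n = 3 and Σtᵢ = 9.8 + 4.4 + 1 = 15.2.
Posterior ∝ λ^5e^(−9λ) · λ^3e^(−15.2λ) = λ^8e^(−24.2λ), i.e. Gamma(9, 24.2).
Mode = (a−1)/b = 8/24.2 ≈ 0.331.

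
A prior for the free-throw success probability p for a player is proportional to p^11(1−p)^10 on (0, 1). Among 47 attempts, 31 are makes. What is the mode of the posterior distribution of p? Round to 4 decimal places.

The prior density ∝ p^11(1−p)^10 is the kernel of Beta(12, 11).
Data: 31 successes in 47 trials. The binomial likelihood contributes p^31(1−p)^16, so the posterior is Beta(12+31, 11+16) = Beta(43, 27).
For Beta(a, b) with a, b > 1 the mode is (a−1)/(a+b−2) = 42/68 ≈ 0.6176.

p̂_MAP = 0.6176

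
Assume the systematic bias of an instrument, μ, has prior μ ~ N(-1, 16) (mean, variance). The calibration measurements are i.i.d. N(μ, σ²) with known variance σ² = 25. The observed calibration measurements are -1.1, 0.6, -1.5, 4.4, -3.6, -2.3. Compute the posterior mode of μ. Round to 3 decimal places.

μ̂_MAP = -0.669

n = 6; x̄ = ((-1.1) + 0.6 + (-1.5) + 4.4 + (-3.6) + (-2.3))/6 = -3.5/6 = -7/12 ≈ -0.5833.
For a Normal prior and Normal likelihood with known variance, the posterior is Normal; its mode equals its mean, the precision-weighted average.
Prior precision 1/σ₀² = 1/16 = 0.0625; data precision n/σ² = 6/25 = 0.24.
μ̂ = (0.0625·(-1) + 0.24·(-7/12)) / (0.0625 + 0.24) = (-0.2025)/0.3025 = -81/121 ≈ -0.669.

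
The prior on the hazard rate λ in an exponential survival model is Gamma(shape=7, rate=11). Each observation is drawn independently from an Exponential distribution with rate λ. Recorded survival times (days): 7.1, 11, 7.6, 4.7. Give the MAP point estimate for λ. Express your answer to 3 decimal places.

λ̂_MAP = 0.242

The Exponential(rate=λ) likelihood is ∝ λ^n e^(−λΣtᵢ). Here n = 4 and Σtᵢ = 7.1 + 11 + 7.6 + 4.7 = 30.4.
Posterior ∝ λ^6e^(−11λ) · λ^4e^(−30.4λ) = λ^10e^(−41.4λ), i.e. Gamma(11, 41.4).
Mode = (a−1)/b = 10/41.4 ≈ 0.242.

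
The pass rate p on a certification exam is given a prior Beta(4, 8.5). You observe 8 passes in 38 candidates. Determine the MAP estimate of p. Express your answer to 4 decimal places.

Prior: Beta(4, 8.5).
Data: 8 successes in 38 trials. The binomial likelihood contributes p^8(1−p)^30, so the posterior is Beta(4+8, 8.5+30) = Beta(12, 38.5).
For Beta(a, b) with a, b > 1 the mode is (a−1)/(a+b−2) = 11/48.5 ≈ 0.2268.

p̂_MAP = 0.2268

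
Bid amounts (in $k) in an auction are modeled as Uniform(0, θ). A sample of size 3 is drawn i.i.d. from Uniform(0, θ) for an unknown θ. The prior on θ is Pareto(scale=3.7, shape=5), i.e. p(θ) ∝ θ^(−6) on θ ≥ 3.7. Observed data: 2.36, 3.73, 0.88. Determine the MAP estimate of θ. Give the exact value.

The Uniform(0, θ) likelihood is θ^(−n) for θ ≥ max(xᵢ), zero otherwise. Here max(xᵢ) = 3.73.
Posterior ∝ θ^(−6) · θ^(−3) = θ^(−9) on θ ≥ max(3.7, 3.73) = 3.73.
This density is strictly decreasing in θ, so the posterior mode lies at the lower boundary of the support.

θ̂_MAP = 3.73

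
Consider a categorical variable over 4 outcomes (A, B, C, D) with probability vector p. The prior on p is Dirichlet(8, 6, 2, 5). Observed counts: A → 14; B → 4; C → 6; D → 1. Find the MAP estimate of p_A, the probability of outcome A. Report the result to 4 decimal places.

The posterior is Dirichlet(αᵢ + nᵢ) = Dirichlet(22, 10, 8, 6).
For a Dirichlet(a₁,…,a_K) with all aᵢ > 1, the mode has j-th component (aⱼ − 1)/(Σaᵢ − K).
Here Σaᵢ = 46 and K = 4, so p_A = (22 − 1)/(46 − 4) = 21/42 ≈ 0.5000.

MAP estimate of p_A = 0.5000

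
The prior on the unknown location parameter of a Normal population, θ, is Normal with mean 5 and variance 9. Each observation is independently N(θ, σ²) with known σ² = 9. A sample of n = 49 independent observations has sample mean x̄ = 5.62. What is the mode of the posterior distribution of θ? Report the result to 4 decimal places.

θ̂_MAP = 5.6076

n = 49, x̄ = 5.62.
For a Normal prior and Normal likelihood with known variance, the posterior is Normal; its mode equals its mean, the precision-weighted average.
Prior precision 1/σ₀² = 1/9; data precision n/σ² = 49/9.
θ̂ = ((1/9)·5 + (49/9)·5.62) / (1/9 + 49/9) = (4673/150)/(50/9) = 5.6076.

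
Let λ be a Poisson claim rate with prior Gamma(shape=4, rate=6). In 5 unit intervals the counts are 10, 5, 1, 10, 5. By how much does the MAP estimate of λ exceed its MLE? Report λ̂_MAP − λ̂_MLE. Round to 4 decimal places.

Σxᵢ = 31. Posterior is Gamma(35, 11); MAP = (35−1)/11 = 34/11 ≈ 3.09091.
MLE = x̄ = 31/5 ≈ 6.20000.
Difference = 34/11 − 31/5 = -171/55 ≈ -3.1091.

MAP − MLE = -3.1091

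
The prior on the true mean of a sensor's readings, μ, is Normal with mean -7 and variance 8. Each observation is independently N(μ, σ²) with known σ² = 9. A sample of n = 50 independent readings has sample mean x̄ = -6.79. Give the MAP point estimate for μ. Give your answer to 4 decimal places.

n = 50, x̄ = -6.79.
For a Normal prior and Normal likelihood with known variance, the posterior is Normal; its mode equals its mean, the precision-weighted average.
Prior precision 1/σ₀² = 1/8 = 0.125; data precision n/σ² = 50/9.
μ̂ = (0.125·(-7) + (50/9)·(-6.79)) / (0.125 + 50/9) = (-2779/72)/(409/72) = -2779/409 ≈ -6.7946.

μ̂_MAP = -6.7946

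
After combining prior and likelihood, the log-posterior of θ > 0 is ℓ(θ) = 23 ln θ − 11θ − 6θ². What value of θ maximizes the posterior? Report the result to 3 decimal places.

θ̂_MAP = 1.000

ℓ'(θ) = 23/θ − 11 − 12θ. Setting this to zero and multiplying by θ: 12θ² + 11θ − 23 = 0.
θ = (−11 + √(11² + 4·12·23)) / (2·12) = (−11 + √1225) / 24 = (−11 + 35)/24 = 1.
ℓ''(θ) = −23/θ² − 12 < 0, confirming a maximum.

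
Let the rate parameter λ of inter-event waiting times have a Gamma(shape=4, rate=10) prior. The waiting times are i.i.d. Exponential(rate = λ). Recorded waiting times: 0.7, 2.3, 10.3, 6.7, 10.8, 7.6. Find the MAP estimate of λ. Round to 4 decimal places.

The Exponential(rate=λ) likelihood is ∝ λ^n e^(−λΣtᵢ). Here n = 6 and Σtᵢ = 0.7 + 2.3 + 10.3 + 6.7 + 10.8 + 7.6 = 38.4.
Posterior ∝ λ^3e^(−10λ) · λ^6e^(−38.4λ) = λ^9e^(−48.4λ), i.e. Gamma(10, 48.4).
Mode = (a−1)/b = 9/48.4 ≈ 0.1860.

λ̂_MAP = 0.1860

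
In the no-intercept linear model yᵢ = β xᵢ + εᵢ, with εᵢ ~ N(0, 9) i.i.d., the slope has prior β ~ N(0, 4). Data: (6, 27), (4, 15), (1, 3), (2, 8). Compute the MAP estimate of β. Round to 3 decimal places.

log p(β | y) = −Σ(yᵢ − βxᵢ)²/(2·9) − β²/(2·4) + const.
Setting the derivative to zero: Σxᵢ(yᵢ − βxᵢ)/9 − β/4 = 0, so β = Σxᵢyᵢ / (Σxᵢ² + σ²/τ²).
Σxᵢyᵢ = 6·27 + 4·15 + 1·3 + 2·8 = 241; Σxᵢ² = 57; σ²/τ² = 2.25.
β̂_MAP = 241 / (57 + 2.25) = 241/59.25 ≈ 4.068.

β̂_MAP = 4.068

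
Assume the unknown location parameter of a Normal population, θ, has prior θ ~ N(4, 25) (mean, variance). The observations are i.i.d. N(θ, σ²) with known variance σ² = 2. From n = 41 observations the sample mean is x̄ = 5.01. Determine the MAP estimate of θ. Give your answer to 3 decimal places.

θ̂_MAP = 5.008

n = 41, x̄ = 5.01.
For a Normal prior and Normal likelihood with known variance, the posterior is Normal; its mode equals its mean, the precision-weighted average.
Prior precision 1/σ₀² = 1/25 = 0.04; data precision n/σ² = 41/2 = 20.5.
θ̂ = (0.04·4 + 20.5·5.01) / (0.04 + 20.5) = 102.865/20.54 = 20573/4108 ≈ 5.008.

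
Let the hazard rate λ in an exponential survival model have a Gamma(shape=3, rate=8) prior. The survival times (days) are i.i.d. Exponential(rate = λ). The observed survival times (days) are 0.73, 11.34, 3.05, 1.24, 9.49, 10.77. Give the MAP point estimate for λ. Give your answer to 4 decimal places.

λ̂_MAP = 0.1793

The Exponential(rate=λ) likelihood is ∝ λ^n e^(−λΣtᵢ). Here n = 6 and Σtᵢ = 0.73 + 11.34 + 3.05 + 1.24 + 9.49 + 10.77 = 36.62.
Posterior ∝ λ^2e^(−8λ) · λ^6e^(−36.62λ) = λ^8e^(−44.62λ), i.e. Gamma(9, 44.62).
Mode = (a−1)/b = 8/44.62 ≈ 0.1793.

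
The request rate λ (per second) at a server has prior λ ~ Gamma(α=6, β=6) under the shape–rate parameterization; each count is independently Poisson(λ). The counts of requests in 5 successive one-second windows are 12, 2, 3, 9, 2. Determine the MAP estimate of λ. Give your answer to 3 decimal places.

λ̂_MAP = 3.000

Σxᵢ = 12+2+3+9+2 = 28, with n = 5.
Posterior ∝ λ^5e^(−6λ) · λ^28e^(−5λ) = λ^33e^(−11λ), i.e. Gamma(shape=34, rate=11).
The mode of a Gamma(a, b) with a ≥ 1 (shape–rate) is (a−1)/b = 33/11 ≈ 3.000.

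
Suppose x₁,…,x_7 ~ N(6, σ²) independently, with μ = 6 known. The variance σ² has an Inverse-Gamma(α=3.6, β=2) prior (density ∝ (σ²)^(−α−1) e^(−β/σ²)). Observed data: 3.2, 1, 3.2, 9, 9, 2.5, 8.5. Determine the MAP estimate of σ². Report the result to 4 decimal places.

Sum of squared deviations about the known mean: SS = (3.2−6)² + (1−6)² + (3.2−6)² + (9−6)² + (9−6)² + (2.5−6)² + (8.5−6)² = 77.18.
The Normal likelihood contributes (σ²)^(−n/2) exp(−SS/(2σ²)), so the posterior is Inverse-Gamma(α + n/2, β + SS/2) = Inverse-Gamma(7.1, 40.59).
The mode of Inverse-Gamma(a, b) is b/(a+1) = 40.59/8.1 ≈ 5.0111.

σ̂²_MAP = 5.0111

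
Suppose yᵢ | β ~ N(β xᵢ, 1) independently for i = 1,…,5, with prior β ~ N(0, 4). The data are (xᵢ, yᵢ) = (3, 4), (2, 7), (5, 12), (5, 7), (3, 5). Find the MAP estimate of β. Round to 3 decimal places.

β̂_MAP = 1.882

log p(β | y) = −Σ(yᵢ − βxᵢ)²/(2·1) − β²/(2·4) + const.
Setting the derivative to zero: Σxᵢ(yᵢ − βxᵢ)/1 − β/4 = 0, so β = Σxᵢyᵢ / (Σxᵢ² + σ²/τ²).
Σxᵢyᵢ = 3·4 + 2·7 + 5·12 + 5·7 + 3·5 = 136; Σxᵢ² = 72; σ²/τ² = 0.25.
β̂_MAP = 136 / (72 + 0.25) = 136/72.25 ≈ 1.882.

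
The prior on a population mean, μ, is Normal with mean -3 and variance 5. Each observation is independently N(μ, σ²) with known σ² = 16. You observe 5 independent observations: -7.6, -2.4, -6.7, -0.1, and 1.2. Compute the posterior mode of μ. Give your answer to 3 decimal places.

n = 5; x̄ = ((-7.6) + (-2.4) + (-6.7) + (-0.1) + 1.2)/5 = -15.6/5 = -3.12.
For a Normal prior and Normal likelihood with known variance, the posterior is Normal; its mode equals its mean, the precision-weighted average.
Prior precision 1/σ₀² = 1/5 = 0.2; data precision n/σ² = 5/16 = 0.3125.
μ̂ = (0.2·(-3) + 0.3125·(-3.12)) / (0.2 + 0.3125) = (-1.575)/0.5125 = -126/41 ≈ -3.073.

μ̂_MAP = -3.073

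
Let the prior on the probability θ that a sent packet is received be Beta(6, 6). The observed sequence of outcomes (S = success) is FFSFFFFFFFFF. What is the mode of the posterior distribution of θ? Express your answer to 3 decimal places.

θ̂_MAP = 0.273

Prior: Beta(6, 6).
Data: 1 success in 12 trials (from the sequence). The binomial likelihood contributes θ(1−θ)^11, so the posterior is Beta(6+1, 6+11) = Beta(7, 17).
For Beta(a, b) with a, b > 1 the mode is (a−1)/(a+b−2) = 6/22 ≈ 0.273.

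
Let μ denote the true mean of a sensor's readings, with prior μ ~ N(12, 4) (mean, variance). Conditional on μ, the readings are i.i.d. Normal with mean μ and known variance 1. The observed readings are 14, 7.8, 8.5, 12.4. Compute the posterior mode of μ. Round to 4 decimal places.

μ̂_MAP = 10.7529

n = 4; x̄ = (14 + 7.8 + 8.5 + 12.4)/4 = 42.7/4 = 10.675.
For a Normal prior and Normal likelihood with known variance, the posterior is Normal; its mode equals its mean, the precision-weighted average.
Prior precision 1/σ₀² = 1/4 = 0.25; data precision n/σ² = 4/1 = 4.
μ̂ = (0.25·12 + 4·10.675) / (0.25 + 4) = 45.7/4.25 = 914/85 ≈ 10.7529.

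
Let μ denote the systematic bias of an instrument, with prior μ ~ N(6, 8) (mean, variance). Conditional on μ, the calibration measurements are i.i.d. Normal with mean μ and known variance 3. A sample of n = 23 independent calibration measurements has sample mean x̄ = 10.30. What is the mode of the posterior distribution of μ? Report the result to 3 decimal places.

μ̂_MAP = 10.231

n = 23, x̄ = 10.30.
For a Normal prior and Normal likelihood with known variance, the posterior is Normal; its mode equals its mean, the precision-weighted average.
Prior precision 1/σ₀² = 1/8 = 0.125; data precision n/σ² = 23/3.
μ̂ = (0.125·6 + (23/3)·10.3) / (0.125 + 23/3) = (4783/60)/(187/24) = 9566/935 ≈ 10.231.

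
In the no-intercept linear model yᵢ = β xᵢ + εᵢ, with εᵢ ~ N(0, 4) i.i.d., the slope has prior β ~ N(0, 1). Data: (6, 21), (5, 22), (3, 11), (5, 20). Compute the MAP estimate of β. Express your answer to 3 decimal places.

β̂_MAP = 3.727

log p(β | y) = −Σ(yᵢ − βxᵢ)²/(2·4) − β²/(2·1) + const.
Setting the derivative to zero: Σxᵢ(yᵢ − βxᵢ)/4 − β/1 = 0, so β = Σxᵢyᵢ / (Σxᵢ² + σ²/τ²).
Σxᵢyᵢ = 6·21 + 5·22 + 3·11 + 5·20 = 369; Σxᵢ² = 95; σ²/τ² = 4.
β̂_MAP = 369 / (95 + 4) = 369/99 ≈ 3.727.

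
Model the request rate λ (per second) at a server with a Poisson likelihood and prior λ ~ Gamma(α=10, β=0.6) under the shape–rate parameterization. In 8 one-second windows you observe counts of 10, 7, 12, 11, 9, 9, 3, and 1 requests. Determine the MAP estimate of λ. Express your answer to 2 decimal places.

Σxᵢ = 10+7+12+11+9+9+3+1 = 62, with n = 8.
Posterior ∝ λ^9e^(−0.6λ) · λ^62e^(−8λ) = λ^71e^(−8.6λ), i.e. Gamma(shape=72, rate=8.6).
The mode of a Gamma(a, b) with a ≥ 1 (shape–rate) is (a−1)/b = 71/8.6 ≈ 8.26.

λ̂_MAP = 8.26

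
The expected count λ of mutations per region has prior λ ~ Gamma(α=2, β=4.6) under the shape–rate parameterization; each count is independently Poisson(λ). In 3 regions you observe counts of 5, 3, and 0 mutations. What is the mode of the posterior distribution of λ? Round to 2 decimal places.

λ̂_MAP = 1.18

Σxᵢ = 5+3+0 = 8, with n = 3.
Posterior ∝ λe^(−4.6λ) · λ^8e^(−3λ) = λ^9e^(−7.6λ), i.e. Gamma(shape=10, rate=7.6).
The mode of a Gamma(a, b) with a ≥ 1 (shape–rate) is (a−1)/b = 9/7.6 ≈ 1.18.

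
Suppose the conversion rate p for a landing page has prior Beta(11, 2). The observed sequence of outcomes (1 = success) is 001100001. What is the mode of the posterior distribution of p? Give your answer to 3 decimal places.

p̂_MAP = 0.650

Prior: Beta(11, 2).
Data: 3 successes in 9 trials (from the sequence). The binomial likelihood contributes p^3(1−p)^6, so the posterior is Beta(11+3, 2+6) = Beta(14, 8).
For Beta(a, b) with a, b > 1 the mode is (a−1)/(a+b−2) = 13/20 ≈ 0.650.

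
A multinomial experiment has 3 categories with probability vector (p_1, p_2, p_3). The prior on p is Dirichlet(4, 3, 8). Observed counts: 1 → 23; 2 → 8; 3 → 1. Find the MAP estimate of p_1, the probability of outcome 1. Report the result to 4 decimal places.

MAP estimate: 0.5909

The posterior is Dirichlet(αᵢ + nᵢ) = Dirichlet(27, 11, 9).
For a Dirichlet(a₁,…,a_K) with all aᵢ > 1, the mode has j-th component (aⱼ − 1)/(Σaᵢ − K).
Here Σaᵢ = 47 and K = 3, so p_1 = (27 − 1)/(47 − 3) = 26/44 ≈ 0.5909.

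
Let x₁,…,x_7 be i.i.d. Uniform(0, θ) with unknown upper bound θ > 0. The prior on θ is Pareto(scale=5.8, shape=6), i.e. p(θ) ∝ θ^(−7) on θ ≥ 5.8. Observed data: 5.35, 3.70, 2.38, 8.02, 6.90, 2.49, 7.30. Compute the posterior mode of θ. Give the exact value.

The Uniform(0, θ) likelihood is θ^(−n) for θ ≥ max(xᵢ), zero otherwise. Here max(xᵢ) = 8.02.
Posterior ∝ θ^(−7) · θ^(−7) = θ^(−14) on θ ≥ max(5.8, 8.02) = 8.02.
This density is strictly decreasing in θ, so the posterior mode lies at the lower boundary of the support.

θ̂_MAP = 8.02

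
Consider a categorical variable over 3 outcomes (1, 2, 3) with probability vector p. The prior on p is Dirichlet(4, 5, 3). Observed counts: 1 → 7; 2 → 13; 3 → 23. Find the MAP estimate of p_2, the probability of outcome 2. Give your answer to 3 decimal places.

The posterior is Dirichlet(αᵢ + nᵢ) = Dirichlet(11, 18, 26).
For a Dirichlet(a₁,…,a_K) with all aᵢ > 1, the mode has j-th component (aⱼ − 1)/(Σaᵢ − K).
Here Σaᵢ = 55 and K = 3, so p_2 = (18 − 1)/(55 − 3) = 17/52 ≈ 0.327.

MAP estimate: 0.327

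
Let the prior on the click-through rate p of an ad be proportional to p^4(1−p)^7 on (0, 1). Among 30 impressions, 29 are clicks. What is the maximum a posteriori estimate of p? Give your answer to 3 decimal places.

The prior density ∝ p^4(1−p)^7 is the kernel of Beta(5, 8).
Data: 29 successes in 30 trials. The binomial likelihood contributes p^29(1−p)^1, so the posterior is Beta(5+29, 8+1) = Beta(34, 9).
For Beta(a, b) with a, b > 1 the mode is (a−1)/(a+b−2) = 33/41 ≈ 0.805.

p̂_MAP = 0.805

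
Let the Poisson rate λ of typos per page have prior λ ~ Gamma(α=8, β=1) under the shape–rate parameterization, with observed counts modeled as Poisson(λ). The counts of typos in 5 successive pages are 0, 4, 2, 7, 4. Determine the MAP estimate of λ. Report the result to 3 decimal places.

λ̂_MAP = 4.000

Σxᵢ = 0+4+2+7+4 = 17, with n = 5.
Posterior ∝ λ^7e^(−1λ) · λ^17e^(−5λ) = λ^24e^(−6λ), i.e. Gamma(shape=25, rate=6).
The mode of a Gamma(a, b) with a ≥ 1 (shape–rate) is (a−1)/b = 24/6 ≈ 4.000.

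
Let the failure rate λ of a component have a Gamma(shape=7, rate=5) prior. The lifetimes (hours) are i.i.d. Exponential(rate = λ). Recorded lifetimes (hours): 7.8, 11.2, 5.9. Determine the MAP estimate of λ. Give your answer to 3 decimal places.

λ̂_MAP = 0.301

The Exponential(rate=λ) likelihood is ∝ λ^n e^(−λΣtᵢ). Here n = 3 and Σtᵢ = 7.8 + 11.2 + 5.9 = 24.9.
Posterior ∝ λ^6e^(−5λ) · λ^3e^(−24.9λ) = λ^9e^(−29.9λ), i.e. Gamma(10, 29.9).
Mode = (a−1)/b = 9/29.9 ≈ 0.301.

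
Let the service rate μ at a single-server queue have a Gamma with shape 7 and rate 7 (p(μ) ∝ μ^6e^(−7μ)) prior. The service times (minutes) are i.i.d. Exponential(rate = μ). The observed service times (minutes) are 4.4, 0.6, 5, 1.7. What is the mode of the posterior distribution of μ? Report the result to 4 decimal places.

The Exponential(rate=μ) likelihood is ∝ μ^n e^(−μΣtᵢ). Here n = 4 and Σtᵢ = 4.4 + 0.6 + 5 + 1.7 = 11.7.
Posterior ∝ μ^6e^(−7μ) · μ^4e^(−11.7μ) = μ^10e^(−18.7μ), i.e. Gamma(11, 18.7).
Mode = (a−1)/b = 10/18.7 ≈ 0.5348.

μ̂_MAP = 0.5348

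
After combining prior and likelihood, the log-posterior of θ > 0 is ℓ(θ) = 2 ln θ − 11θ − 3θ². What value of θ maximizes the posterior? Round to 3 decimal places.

θ̂_MAP = 0.167

ℓ'(θ) = 2/θ − 11 − 6θ. Setting this to zero and multiplying by θ: 6θ² + 11θ − 2 = 0.
θ = (−11 + √(11² + 4·6·2)) / (2·6) = (−11 + √169) / 12 = (−11 + 13)/12 = 1/6.
ℓ''(θ) = −2/θ² − 6 < 0, confirming a maximum.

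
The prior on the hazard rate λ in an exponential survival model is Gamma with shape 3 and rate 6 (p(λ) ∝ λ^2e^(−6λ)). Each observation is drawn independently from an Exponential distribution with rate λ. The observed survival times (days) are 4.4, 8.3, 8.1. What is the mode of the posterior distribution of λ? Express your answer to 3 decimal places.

λ̂_MAP = 0.187

The Exponential(rate=λ) likelihood is ∝ λ^n e^(−λΣtᵢ). Here n = 3 and Σtᵢ = 4.4 + 8.3 + 8.1 = 20.8.
Posterior ∝ λ^2e^(−6λ) · λ^3e^(−20.8λ) = λ^5e^(−26.8λ), i.e. Gamma(6, 26.8).
Mode = (a−1)/b = 5/26.8 ≈ 0.187.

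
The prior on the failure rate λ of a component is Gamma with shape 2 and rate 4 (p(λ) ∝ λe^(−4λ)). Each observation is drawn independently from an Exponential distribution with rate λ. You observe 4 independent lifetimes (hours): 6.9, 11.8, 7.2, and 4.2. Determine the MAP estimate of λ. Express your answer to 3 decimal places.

λ̂_MAP = 0.147

The Exponential(rate=λ) likelihood is ∝ λ^n e^(−λΣtᵢ). Here n = 4 and Σtᵢ = 6.9 + 11.8 + 7.2 + 4.2 = 30.1.
Posterior ∝ λe^(−4λ) · λ^4e^(−30.1λ) = λ^5e^(−34.1λ), i.e. Gamma(6, 34.1).
Mode = (a−1)/b = 5/34.1 ≈ 0.147.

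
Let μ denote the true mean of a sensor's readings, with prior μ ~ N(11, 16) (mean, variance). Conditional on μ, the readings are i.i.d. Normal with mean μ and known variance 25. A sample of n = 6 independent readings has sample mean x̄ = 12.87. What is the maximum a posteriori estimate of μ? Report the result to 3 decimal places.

n = 6, x̄ = 12.87.
For a Normal prior and Normal likelihood with known variance, the posterior is Normal; its mode equals its mean, the precision-weighted average.
Prior precision 1/σ₀² = 1/16 = 0.0625; data precision n/σ² = 6/25 = 0.24.
μ̂ = (0.0625·11 + 0.24·12.87) / (0.0625 + 0.24) = 3.7763/0.3025 = 3433/275 ≈ 12.484.

μ̂_MAP = 12.484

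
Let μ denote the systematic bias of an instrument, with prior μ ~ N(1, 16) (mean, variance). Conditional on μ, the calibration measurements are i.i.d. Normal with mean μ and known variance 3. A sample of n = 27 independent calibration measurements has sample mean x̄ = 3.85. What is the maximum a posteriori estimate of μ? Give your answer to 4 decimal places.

n = 27, x̄ = 3.85.
For a Normal prior and Normal likelihood with known variance, the posterior is Normal; its mode equals its mean, the precision-weighted average.
Prior precision 1/σ₀² = 1/16 = 0.0625; data precision n/σ² = 27/3 = 9.
μ̂ = (0.0625·1 + 9·3.85) / (0.0625 + 9) = 34.7125/9.0625 = 2777/725 ≈ 3.8303.

μ̂_MAP = 3.8303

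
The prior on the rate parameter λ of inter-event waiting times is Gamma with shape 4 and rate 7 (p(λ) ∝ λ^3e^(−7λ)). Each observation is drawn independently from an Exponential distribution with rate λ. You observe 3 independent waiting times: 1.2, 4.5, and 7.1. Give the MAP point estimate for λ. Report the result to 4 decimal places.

λ̂_MAP = 0.3030

The Exponential(rate=λ) likelihood is ∝ λ^n e^(−λΣtᵢ). Here n = 3 and Σtᵢ = 1.2 + 4.5 + 7.1 = 12.8.
Posterior ∝ λ^3e^(−7λ) · λ^3e^(−12.8λ) = λ^6e^(−19.8λ), i.e. Gamma(7, 19.8).
Mode = (a−1)/b = 6/19.8 ≈ 0.3030.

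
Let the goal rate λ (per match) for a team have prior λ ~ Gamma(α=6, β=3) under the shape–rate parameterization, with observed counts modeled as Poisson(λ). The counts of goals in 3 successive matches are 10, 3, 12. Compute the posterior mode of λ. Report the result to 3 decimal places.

λ̂_MAP = 5.000

Σxᵢ = 10+3+12 = 25, with n = 3.
Posterior ∝ λ^5e^(−3λ) · λ^25e^(−3λ) = λ^30e^(−6λ), i.e. Gamma(shape=31, rate=6).
The mode of a Gamma(a, b) with a ≥ 1 (shape–rate) is (a−1)/b = 30/6 ≈ 5.000.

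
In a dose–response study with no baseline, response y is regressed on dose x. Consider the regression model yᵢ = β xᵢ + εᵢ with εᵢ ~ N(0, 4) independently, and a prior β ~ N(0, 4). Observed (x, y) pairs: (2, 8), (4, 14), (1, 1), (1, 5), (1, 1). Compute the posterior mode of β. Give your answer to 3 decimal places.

β̂_MAP = 3.292

log p(β | y) = −Σ(yᵢ − βxᵢ)²/(2·4) − β²/(2·4) + const.
Setting the derivative to zero: Σxᵢ(yᵢ − βxᵢ)/4 − β/4 = 0, so β = Σxᵢyᵢ / (Σxᵢ² + σ²/τ²).
Σxᵢyᵢ = 2·8 + 4·14 + 1·1 + 1·5 + 1·1 = 79; Σxᵢ² = 23; σ²/τ² = 1.
β̂_MAP = 79 / (23 + 1) = 79/24 ≈ 3.292.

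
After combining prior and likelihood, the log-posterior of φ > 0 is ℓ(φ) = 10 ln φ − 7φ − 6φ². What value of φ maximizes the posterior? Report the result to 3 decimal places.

ℓ'(φ) = 10/φ − 7 − 12φ. Setting this to zero and multiplying by φ: 12φ² + 7φ − 10 = 0.
φ = (−7 + √(7² + 4·12·10)) / (2·12) = (−7 + √529) / 24 = (−7 + 23)/24 = 2/3.
ℓ''(φ) = −10/φ² − 12 < 0, confirming a maximum.

φ̂_MAP = 0.667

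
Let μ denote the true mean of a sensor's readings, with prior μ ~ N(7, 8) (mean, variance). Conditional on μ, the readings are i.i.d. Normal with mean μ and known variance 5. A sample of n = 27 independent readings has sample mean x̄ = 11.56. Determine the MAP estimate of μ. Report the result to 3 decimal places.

μ̂_MAP = 11.457

n = 27, x̄ = 11.56.
For a Normal prior and Normal likelihood with known variance, the posterior is Normal; its mode equals its mean, the precision-weighted average.
Prior precision 1/σ₀² = 1/8 = 0.125; data precision n/σ² = 27/5 = 5.4.
μ̂ = (0.125·7 + 5.4·11.56) / (0.125 + 5.4) = 63.299/5.525 = 63299/5525 ≈ 11.457.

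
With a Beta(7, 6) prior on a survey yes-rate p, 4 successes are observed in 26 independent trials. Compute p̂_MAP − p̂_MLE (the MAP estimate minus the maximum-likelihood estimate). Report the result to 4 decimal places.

MAP − MLE = 0.1164

Posterior is Beta(11, 28); MAP = (11−1)/(39−2) = 10/37 ≈ 0.27027.
MLE ignores the prior: p̂_MLE = k/n = 4/26 ≈ 0.15385.
Difference = 10/37 − 4/26 = 56/481 ≈ 0.1164.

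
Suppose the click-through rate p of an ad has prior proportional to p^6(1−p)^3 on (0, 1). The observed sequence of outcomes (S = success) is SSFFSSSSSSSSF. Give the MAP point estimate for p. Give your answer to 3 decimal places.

The prior density ∝ p^6(1−p)^3 is the kernel of Beta(7, 4).
Data: 10 successes in 13 trials (from the sequence). The binomial likelihood contributes p^10(1−p)^3, so the posterior is Beta(7+10, 4+3) = Beta(17, 7).
For Beta(a, b) with a, b > 1 the mode is (a−1)/(a+b−2) = 16/22 ≈ 0.727.

p̂_MAP = 0.727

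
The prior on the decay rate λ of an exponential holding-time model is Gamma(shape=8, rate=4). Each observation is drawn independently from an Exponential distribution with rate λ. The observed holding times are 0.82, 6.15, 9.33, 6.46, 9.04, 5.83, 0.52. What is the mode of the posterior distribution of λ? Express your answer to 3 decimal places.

λ̂_MAP = 0.332

The Exponential(rate=λ) likelihood is ∝ λ^n e^(−λΣtᵢ). Here n = 7 and Σtᵢ = 0.82 + 6.15 + 9.33 + 6.46 + 9.04 + 5.83 + 0.52 = 38.15.
Posterior ∝ λ^7e^(−4λ) · λ^7e^(−38.15λ) = λ^14e^(−42.15λ), i.e. Gamma(15, 42.15).
Mode = (a−1)/b = 14/42.15 ≈ 0.332.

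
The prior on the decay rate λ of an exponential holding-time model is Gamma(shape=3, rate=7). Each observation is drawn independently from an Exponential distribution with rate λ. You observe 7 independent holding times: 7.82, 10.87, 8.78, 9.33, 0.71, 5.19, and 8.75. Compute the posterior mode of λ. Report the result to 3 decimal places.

λ̂_MAP = 0.154

The Exponential(rate=λ) likelihood is ∝ λ^n e^(−λΣtᵢ). Here n = 7 and Σtᵢ = 7.82 + 10.87 + 8.78 + 9.33 + 0.71 + 5.19 + 8.75 = 51.45.
Posterior ∝ λ^2e^(−7λ) · λ^7e^(−51.45λ) = λ^9e^(−58.45λ), i.e. Gamma(10, 58.45).
Mode = (a−1)/b = 9/58.45 ≈ 0.154.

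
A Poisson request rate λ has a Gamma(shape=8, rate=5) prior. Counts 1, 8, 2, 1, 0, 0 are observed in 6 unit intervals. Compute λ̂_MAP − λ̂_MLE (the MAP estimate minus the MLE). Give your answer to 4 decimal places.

MAP − MLE = -0.2727

Σxᵢ = 12. Posterior is Gamma(20, 11); MAP = (20−1)/11 = 19/11 ≈ 1.72727.
MLE = x̄ = 12/6 ≈ 2.00000.
Difference = 19/11 − 12/6 = -3/11 ≈ -0.2727.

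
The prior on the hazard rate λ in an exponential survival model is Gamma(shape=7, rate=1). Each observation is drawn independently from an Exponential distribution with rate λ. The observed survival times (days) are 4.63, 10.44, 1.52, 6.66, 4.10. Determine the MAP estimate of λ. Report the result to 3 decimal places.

λ̂_MAP = 0.388

The Exponential(rate=λ) likelihood is ∝ λ^n e^(−λΣtᵢ). Here n = 5 and Σtᵢ = 4.63 + 10.44 + 1.52 + 6.66 + 4.10 = 27.35.
Posterior ∝ λ^6e^(−1λ) · λ^5e^(−27.35λ) = λ^11e^(−28.35λ), i.e. Gamma(12, 28.35).
Mode = (a−1)/b = 11/28.35 ≈ 0.388.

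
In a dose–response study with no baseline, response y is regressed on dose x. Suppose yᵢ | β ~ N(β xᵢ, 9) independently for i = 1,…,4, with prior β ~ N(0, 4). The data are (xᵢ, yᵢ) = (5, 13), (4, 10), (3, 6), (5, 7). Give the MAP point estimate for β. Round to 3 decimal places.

log p(β | y) = −Σ(yᵢ − βxᵢ)²/(2·9) − β²/(2·4) + const.
Setting the derivative to zero: Σxᵢ(yᵢ − βxᵢ)/9 − β/4 = 0, so β = Σxᵢyᵢ / (Σxᵢ² + σ²/τ²).
Σxᵢyᵢ = 5·13 + 4·10 + 3·6 + 5·7 = 158; Σxᵢ² = 75; σ²/τ² = 2.25.
β̂_MAP = 158 / (75 + 2.25) = 158/77.25 ≈ 2.045.

β̂_MAP = 2.045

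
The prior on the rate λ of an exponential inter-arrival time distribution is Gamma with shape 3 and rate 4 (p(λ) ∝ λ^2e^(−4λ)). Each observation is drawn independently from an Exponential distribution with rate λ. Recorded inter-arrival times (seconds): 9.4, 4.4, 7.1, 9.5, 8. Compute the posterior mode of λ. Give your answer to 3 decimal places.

λ̂_MAP = 0.165

The Exponential(rate=λ) likelihood is ∝ λ^n e^(−λΣtᵢ). Here n = 5 and Σtᵢ = 9.4 + 4.4 + 7.1 + 9.5 + 8 = 38.4.
Posterior ∝ λ^2e^(−4λ) · λ^5e^(−38.4λ) = λ^7e^(−42.4λ), i.e. Gamma(8, 42.4).
Mode = (a−1)/b = 7/42.4 ≈ 0.165.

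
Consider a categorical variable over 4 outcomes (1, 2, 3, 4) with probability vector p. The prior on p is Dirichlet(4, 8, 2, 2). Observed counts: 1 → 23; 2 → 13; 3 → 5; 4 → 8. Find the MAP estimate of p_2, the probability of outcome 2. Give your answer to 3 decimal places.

MAP estimate: 0.328

The posterior is Dirichlet(αᵢ + nᵢ) = Dirichlet(27, 21, 7, 10).
For a Dirichlet(a₁,…,a_K) with all aᵢ > 1, the mode has j-th component (aⱼ − 1)/(Σaᵢ − K).
Here Σaᵢ = 65 and K = 4, so p_2 = (21 − 1)/(65 − 4) = 20/61 ≈ 0.328.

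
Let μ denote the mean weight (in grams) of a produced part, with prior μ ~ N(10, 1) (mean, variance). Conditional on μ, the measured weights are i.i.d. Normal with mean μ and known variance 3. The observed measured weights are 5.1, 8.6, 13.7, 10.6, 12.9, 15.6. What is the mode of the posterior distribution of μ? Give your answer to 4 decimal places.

n = 6; x̄ = (5.1 + 8.6 + 13.7 + 10.6 + 12.9 + 15.6)/6 = 66.5/6 = 133/12 ≈ 11.0833.
For a Normal prior and Normal likelihood with known variance, the posterior is Normal; its mode equals its mean, the precision-weighted average.
Prior precision 1/σ₀² = 1/1 = 1; data precision n/σ² = 6/3 = 2.
μ̂ = (1·10 + 2·(133/12)) / (1 + 2) = (193/6)/3 = 193/18 ≈ 10.7222.

μ̂_MAP = 10.7222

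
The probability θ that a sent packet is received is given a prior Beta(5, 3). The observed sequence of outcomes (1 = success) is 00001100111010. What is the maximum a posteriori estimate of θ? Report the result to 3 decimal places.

Prior: Beta(5, 3).
Data: 6 successes in 14 trials (from the sequence). The binomial likelihood contributes θ^6(1−θ)^8, so the posterior is Beta(5+6, 3+8) = Beta(11, 11).
For Beta(a, b) with a, b > 1 the mode is (a−1)/(a+b−2) = 10/20 ≈ 0.500.

θ̂_MAP = 0.500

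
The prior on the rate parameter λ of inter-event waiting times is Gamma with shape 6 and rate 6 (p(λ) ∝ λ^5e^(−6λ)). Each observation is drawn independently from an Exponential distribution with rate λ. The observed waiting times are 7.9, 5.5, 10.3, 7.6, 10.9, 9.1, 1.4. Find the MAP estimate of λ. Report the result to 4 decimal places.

λ̂_MAP = 0.2044

The Exponential(rate=λ) likelihood is ∝ λ^n e^(−λΣtᵢ). Here n = 7 and Σtᵢ = 7.9 + 5.5 + 10.3 + 7.6 + 10.9 + 9.1 + 1.4 = 52.7.
Posterior ∝ λ^5e^(−6λ) · λ^7e^(−52.7λ) = λ^12e^(−58.7λ), i.e. Gamma(13, 58.7).
Mode = (a−1)/b = 12/58.7 ≈ 0.2044.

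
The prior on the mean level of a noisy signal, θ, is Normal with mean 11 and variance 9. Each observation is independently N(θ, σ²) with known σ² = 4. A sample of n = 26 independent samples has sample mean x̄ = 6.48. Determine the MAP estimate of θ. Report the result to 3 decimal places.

n = 26, x̄ = 6.48.
For a Normal prior and Normal likelihood with known variance, the posterior is Normal; its mode equals its mean, the precision-weighted average.
Prior precision 1/σ₀² = 1/9; data precision n/σ² = 26/4 = 6.5.
θ̂ = ((1/9)·11 + 6.5·6.48) / (1/9 + 6.5) = (9752/225)/(119/18) = 19504/2975 ≈ 6.556.

θ̂_MAP = 6.556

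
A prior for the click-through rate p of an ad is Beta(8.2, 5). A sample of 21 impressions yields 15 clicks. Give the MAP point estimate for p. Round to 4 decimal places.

p̂_MAP = 0.6894

Prior: Beta(8.2, 5).
Data: 15 successes in 21 trials. The binomial likelihood contributes p^15(1−p)^6, so the posterior is Beta(8.2+15, 5+6) = Beta(23.2, 11).
For Beta(a, b) with a, b > 1 the mode is (a−1)/(a+b−2) = 22.2/32.2 ≈ 0.6894.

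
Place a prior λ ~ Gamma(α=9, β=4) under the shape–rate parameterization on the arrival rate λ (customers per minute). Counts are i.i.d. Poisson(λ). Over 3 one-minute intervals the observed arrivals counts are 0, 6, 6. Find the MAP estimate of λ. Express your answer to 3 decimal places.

Σxᵢ = 0+6+6 = 12, with n = 3.
Posterior ∝ λ^8e^(−4λ) · λ^12e^(−3λ) = λ^20e^(−7λ), i.e. Gamma(shape=21, rate=7).
The mode of a Gamma(a, b) with a ≥ 1 (shape–rate) is (a−1)/b = 20/7 ≈ 2.857.

λ̂_MAP = 2.857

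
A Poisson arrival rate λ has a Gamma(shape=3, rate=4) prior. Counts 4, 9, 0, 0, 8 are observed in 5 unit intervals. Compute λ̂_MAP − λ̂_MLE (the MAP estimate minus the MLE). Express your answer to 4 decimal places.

Σxᵢ = 21. Posterior is Gamma(24, 9); MAP = (24−1)/9 = 23/9 ≈ 2.55556.
MLE = x̄ = 21/5 ≈ 4.20000.
Difference = 23/9 − 21/5 = -74/45 ≈ -1.6444.

MAP − MLE = -1.6444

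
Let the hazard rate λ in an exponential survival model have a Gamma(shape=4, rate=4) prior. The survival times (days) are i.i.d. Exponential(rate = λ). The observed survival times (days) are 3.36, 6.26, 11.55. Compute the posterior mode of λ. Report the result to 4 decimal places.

The Exponential(rate=λ) likelihood is ∝ λ^n e^(−λΣtᵢ). Here n = 3 and Σtᵢ = 3.36 + 6.26 + 11.55 = 21.17.
Posterior ∝ λ^3e^(−4λ) · λ^3e^(−21.17λ) = λ^6e^(−25.17λ), i.e. Gamma(7, 25.17).
Mode = (a−1)/b = 6/25.17 ≈ 0.2384.

λ̂_MAP = 0.2384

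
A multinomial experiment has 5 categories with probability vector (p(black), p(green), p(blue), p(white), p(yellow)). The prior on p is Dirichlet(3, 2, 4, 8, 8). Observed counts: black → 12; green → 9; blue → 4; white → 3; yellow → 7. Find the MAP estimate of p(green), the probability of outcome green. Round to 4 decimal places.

The posterior is Dirichlet(αᵢ + nᵢ) = Dirichlet(15, 11, 8, 11, 15).
For a Dirichlet(a₁,…,a_K) with all aᵢ > 1, the mode has j-th component (aⱼ − 1)/(Σaᵢ − K).
Here Σaᵢ = 60 and K = 5, so p(green) = (11 − 1)/(60 − 5) = 10/55 ≈ 0.1818.

MAP estimate of p(green) = 0.1818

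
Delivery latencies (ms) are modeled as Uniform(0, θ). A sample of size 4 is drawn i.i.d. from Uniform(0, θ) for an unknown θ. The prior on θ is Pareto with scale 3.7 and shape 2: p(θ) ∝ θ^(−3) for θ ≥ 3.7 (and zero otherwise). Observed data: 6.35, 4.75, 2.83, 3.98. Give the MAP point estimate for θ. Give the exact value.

θ̂_MAP = 6.35

The Uniform(0, θ) likelihood is θ^(−n) for θ ≥ max(xᵢ), zero otherwise. Here max(xᵢ) = 6.35.
Posterior ∝ θ^(−3) · θ^(−4) = θ^(−7) on θ ≥ max(3.7, 6.35) = 6.35.
This density is strictly decreasing in θ, so the posterior mode lies at the lower boundary of the support.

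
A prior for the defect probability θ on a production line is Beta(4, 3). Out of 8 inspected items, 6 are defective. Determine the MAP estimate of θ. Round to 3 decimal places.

θ̂_MAP = 0.692

Prior: Beta(4, 3).
Data: 6 successes in 8 trials. The binomial likelihood contributes θ^6(1−θ)^2, so the posterior is Beta(4+6, 3+2) = Beta(10, 5).
For Beta(a, b) with a, b > 1 the mode is (a−1)/(a+b−2) = 9/13 ≈ 0.692.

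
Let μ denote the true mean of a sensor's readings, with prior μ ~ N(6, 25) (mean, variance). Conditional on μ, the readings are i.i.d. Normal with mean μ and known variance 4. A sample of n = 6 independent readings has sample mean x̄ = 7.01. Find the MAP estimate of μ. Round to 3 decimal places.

μ̂_MAP = 6.984

n = 6, x̄ = 7.01.
For a Normal prior and Normal likelihood with known variance, the posterior is Normal; its mode equals its mean, the precision-weighted average.
Prior precision 1/σ₀² = 1/25 = 0.04; data precision n/σ² = 6/4 = 1.5.
μ̂ = (0.04·6 + 1.5·7.01) / (0.04 + 1.5) = 10.755/1.54 = 2151/308 ≈ 6.984.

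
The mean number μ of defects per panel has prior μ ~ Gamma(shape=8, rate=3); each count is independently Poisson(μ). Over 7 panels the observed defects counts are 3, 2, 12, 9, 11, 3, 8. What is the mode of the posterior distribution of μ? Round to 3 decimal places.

Σxᵢ = 3+2+12+9+11+3+8 = 48, with n = 7.
Posterior ∝ μ^7e^(−3μ) · μ^48e^(−7μ) = μ^55e^(−10μ), i.e. Gamma(shape=56, rate=10).
The mode of a Gamma(a, b) with a ≥ 1 (shape–rate) is (a−1)/b = 55/10 ≈ 5.500.

μ̂_MAP = 5.500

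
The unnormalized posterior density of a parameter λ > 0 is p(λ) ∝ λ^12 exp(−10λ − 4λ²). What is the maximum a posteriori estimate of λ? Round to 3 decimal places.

λ̂_MAP = 0.750

ℓ'(λ) = 12/λ − 10 − 8λ. Setting this to zero and multiplying by λ: 8λ² + 10λ − 12 = 0.
λ = (−10 + √(10² + 4·8·12)) / (2·8) = (−10 + √484) / 16 = (−10 + 22)/16 = 3/4.
ℓ''(λ) = −12/λ² − 8 < 0, confirming a maximum.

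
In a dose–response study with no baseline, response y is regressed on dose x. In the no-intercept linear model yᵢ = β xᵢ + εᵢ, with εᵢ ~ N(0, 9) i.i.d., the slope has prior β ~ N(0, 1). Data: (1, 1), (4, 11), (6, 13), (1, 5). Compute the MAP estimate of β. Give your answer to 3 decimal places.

β̂_MAP = 2.032

log p(β | y) = −Σ(yᵢ − βxᵢ)²/(2·9) − β²/(2·1) + const.
Setting the derivative to zero: Σxᵢ(yᵢ − βxᵢ)/9 − β/1 = 0, so β = Σxᵢyᵢ / (Σxᵢ² + σ²/τ²).
Σxᵢyᵢ = 1·1 + 4·11 + 6·13 + 1·5 = 128; Σxᵢ² = 54; σ²/τ² = 9.
β̂_MAP = 128 / (54 + 9) = 128/63 ≈ 2.032.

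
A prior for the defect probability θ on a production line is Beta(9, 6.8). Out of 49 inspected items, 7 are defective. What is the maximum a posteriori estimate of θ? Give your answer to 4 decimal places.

θ̂_MAP = 0.2389

Prior: Beta(9, 6.8).
Data: 7 successes in 49 trials. The binomial likelihood contributes θ^7(1−θ)^42, so the posterior is Beta(9+7, 6.8+42) = Beta(16, 48.8).
For Beta(a, b) with a, b > 1 the mode is (a−1)/(a+b−2) = 15/62.8 ≈ 0.2389.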